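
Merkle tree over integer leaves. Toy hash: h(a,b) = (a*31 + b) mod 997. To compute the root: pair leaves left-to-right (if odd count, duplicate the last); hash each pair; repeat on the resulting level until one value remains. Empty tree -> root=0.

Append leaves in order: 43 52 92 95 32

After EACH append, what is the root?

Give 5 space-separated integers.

Answer: 43 388 17 20 487

Derivation:
After append 43 (leaves=[43]):
  L0: [43]
  root=43
After append 52 (leaves=[43, 52]):
  L0: [43, 52]
  L1: h(43,52)=(43*31+52)%997=388 -> [388]
  root=388
After append 92 (leaves=[43, 52, 92]):
  L0: [43, 52, 92]
  L1: h(43,52)=(43*31+52)%997=388 h(92,92)=(92*31+92)%997=950 -> [388, 950]
  L2: h(388,950)=(388*31+950)%997=17 -> [17]
  root=17
After append 95 (leaves=[43, 52, 92, 95]):
  L0: [43, 52, 92, 95]
  L1: h(43,52)=(43*31+52)%997=388 h(92,95)=(92*31+95)%997=953 -> [388, 953]
  L2: h(388,953)=(388*31+953)%997=20 -> [20]
  root=20
After append 32 (leaves=[43, 52, 92, 95, 32]):
  L0: [43, 52, 92, 95, 32]
  L1: h(43,52)=(43*31+52)%997=388 h(92,95)=(92*31+95)%997=953 h(32,32)=(32*31+32)%997=27 -> [388, 953, 27]
  L2: h(388,953)=(388*31+953)%997=20 h(27,27)=(27*31+27)%997=864 -> [20, 864]
  L3: h(20,864)=(20*31+864)%997=487 -> [487]
  root=487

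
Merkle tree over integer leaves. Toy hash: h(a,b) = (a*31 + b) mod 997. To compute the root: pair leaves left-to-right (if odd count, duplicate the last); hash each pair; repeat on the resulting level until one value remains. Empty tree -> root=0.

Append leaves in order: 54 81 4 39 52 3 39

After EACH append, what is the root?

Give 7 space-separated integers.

After append 54 (leaves=[54]):
  L0: [54]
  root=54
After append 81 (leaves=[54, 81]):
  L0: [54, 81]
  L1: h(54,81)=(54*31+81)%997=758 -> [758]
  root=758
After append 4 (leaves=[54, 81, 4]):
  L0: [54, 81, 4]
  L1: h(54,81)=(54*31+81)%997=758 h(4,4)=(4*31+4)%997=128 -> [758, 128]
  L2: h(758,128)=(758*31+128)%997=695 -> [695]
  root=695
After append 39 (leaves=[54, 81, 4, 39]):
  L0: [54, 81, 4, 39]
  L1: h(54,81)=(54*31+81)%997=758 h(4,39)=(4*31+39)%997=163 -> [758, 163]
  L2: h(758,163)=(758*31+163)%997=730 -> [730]
  root=730
After append 52 (leaves=[54, 81, 4, 39, 52]):
  L0: [54, 81, 4, 39, 52]
  L1: h(54,81)=(54*31+81)%997=758 h(4,39)=(4*31+39)%997=163 h(52,52)=(52*31+52)%997=667 -> [758, 163, 667]
  L2: h(758,163)=(758*31+163)%997=730 h(667,667)=(667*31+667)%997=407 -> [730, 407]
  L3: h(730,407)=(730*31+407)%997=106 -> [106]
  root=106
After append 3 (leaves=[54, 81, 4, 39, 52, 3]):
  L0: [54, 81, 4, 39, 52, 3]
  L1: h(54,81)=(54*31+81)%997=758 h(4,39)=(4*31+39)%997=163 h(52,3)=(52*31+3)%997=618 -> [758, 163, 618]
  L2: h(758,163)=(758*31+163)%997=730 h(618,618)=(618*31+618)%997=833 -> [730, 833]
  L3: h(730,833)=(730*31+833)%997=532 -> [532]
  root=532
After append 39 (leaves=[54, 81, 4, 39, 52, 3, 39]):
  L0: [54, 81, 4, 39, 52, 3, 39]
  L1: h(54,81)=(54*31+81)%997=758 h(4,39)=(4*31+39)%997=163 h(52,3)=(52*31+3)%997=618 h(39,39)=(39*31+39)%997=251 -> [758, 163, 618, 251]
  L2: h(758,163)=(758*31+163)%997=730 h(618,251)=(618*31+251)%997=466 -> [730, 466]
  L3: h(730,466)=(730*31+466)%997=165 -> [165]
  root=165

Answer: 54 758 695 730 106 532 165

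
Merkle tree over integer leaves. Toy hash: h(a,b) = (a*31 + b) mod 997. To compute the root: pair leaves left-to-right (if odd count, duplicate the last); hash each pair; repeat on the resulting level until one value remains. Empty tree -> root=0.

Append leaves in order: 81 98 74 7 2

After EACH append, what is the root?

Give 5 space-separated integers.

After append 81 (leaves=[81]):
  L0: [81]
  root=81
After append 98 (leaves=[81, 98]):
  L0: [81, 98]
  L1: h(81,98)=(81*31+98)%997=615 -> [615]
  root=615
After append 74 (leaves=[81, 98, 74]):
  L0: [81, 98, 74]
  L1: h(81,98)=(81*31+98)%997=615 h(74,74)=(74*31+74)%997=374 -> [615, 374]
  L2: h(615,374)=(615*31+374)%997=496 -> [496]
  root=496
After append 7 (leaves=[81, 98, 74, 7]):
  L0: [81, 98, 74, 7]
  L1: h(81,98)=(81*31+98)%997=615 h(74,7)=(74*31+7)%997=307 -> [615, 307]
  L2: h(615,307)=(615*31+307)%997=429 -> [429]
  root=429
After append 2 (leaves=[81, 98, 74, 7, 2]):
  L0: [81, 98, 74, 7, 2]
  L1: h(81,98)=(81*31+98)%997=615 h(74,7)=(74*31+7)%997=307 h(2,2)=(2*31+2)%997=64 -> [615, 307, 64]
  L2: h(615,307)=(615*31+307)%997=429 h(64,64)=(64*31+64)%997=54 -> [429, 54]
  L3: h(429,54)=(429*31+54)%997=392 -> [392]
  root=392

Answer: 81 615 496 429 392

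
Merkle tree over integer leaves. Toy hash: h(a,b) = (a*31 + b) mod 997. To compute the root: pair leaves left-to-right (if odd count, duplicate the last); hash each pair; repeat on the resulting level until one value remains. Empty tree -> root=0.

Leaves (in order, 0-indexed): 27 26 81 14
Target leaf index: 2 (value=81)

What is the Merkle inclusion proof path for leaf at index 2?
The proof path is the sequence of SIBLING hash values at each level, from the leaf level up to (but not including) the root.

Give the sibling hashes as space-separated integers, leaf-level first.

L0 (leaves): [27, 26, 81, 14], target index=2
L1: h(27,26)=(27*31+26)%997=863 [pair 0] h(81,14)=(81*31+14)%997=531 [pair 1] -> [863, 531]
  Sibling for proof at L0: 14
L2: h(863,531)=(863*31+531)%997=365 [pair 0] -> [365]
  Sibling for proof at L1: 863
Root: 365
Proof path (sibling hashes from leaf to root): [14, 863]

Answer: 14 863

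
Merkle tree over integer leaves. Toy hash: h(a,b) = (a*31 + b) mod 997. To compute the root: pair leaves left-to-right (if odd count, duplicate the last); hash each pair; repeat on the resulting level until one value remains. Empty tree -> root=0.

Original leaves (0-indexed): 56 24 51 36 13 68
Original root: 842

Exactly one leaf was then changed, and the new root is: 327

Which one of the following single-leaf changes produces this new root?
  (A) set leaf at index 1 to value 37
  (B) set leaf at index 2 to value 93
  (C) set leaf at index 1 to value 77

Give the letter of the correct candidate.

Original leaves: [56, 24, 51, 36, 13, 68]
Target new root: 327
Try each candidate change and compute the resulting root:
Candidate A: set leaf[1] = 37 -> leaves = [56, 37, 51, 36, 13, 68]
  L0: [56, 37, 51, 36, 13, 68]
  L1: h(56,37)=(56*31+37)%997=776 h(51,36)=(51*31+36)%997=620 h(13,68)=(13*31+68)%997=471 -> [776, 620, 471]
  L2: h(776,620)=(776*31+620)%997=748 h(471,471)=(471*31+471)%997=117 -> [748, 117]
  L3: h(748,117)=(748*31+117)%997=374 -> [374]
  root = 374 != target 327
Candidate B: set leaf[2] = 93 -> leaves = [56, 24, 93, 36, 13, 68]
  L0: [56, 24, 93, 36, 13, 68]
  L1: h(56,24)=(56*31+24)%997=763 h(93,36)=(93*31+36)%997=925 h(13,68)=(13*31+68)%997=471 -> [763, 925, 471]
  L2: h(763,925)=(763*31+925)%997=650 h(471,471)=(471*31+471)%997=117 -> [650, 117]
  L3: h(650,117)=(650*31+117)%997=327 -> [327]
  root = 327 == target 327  ** MATCH **
Candidate C: set leaf[1] = 77 -> leaves = [56, 77, 51, 36, 13, 68]
  L0: [56, 77, 51, 36, 13, 68]
  L1: h(56,77)=(56*31+77)%997=816 h(51,36)=(51*31+36)%997=620 h(13,68)=(13*31+68)%997=471 -> [816, 620, 471]
  L2: h(816,620)=(816*31+620)%997=991 h(471,471)=(471*31+471)%997=117 -> [991, 117]
  L3: h(991,117)=(991*31+117)%997=928 -> [928]
  root = 928 != target 327
Candidate B produces the target root.

Answer: B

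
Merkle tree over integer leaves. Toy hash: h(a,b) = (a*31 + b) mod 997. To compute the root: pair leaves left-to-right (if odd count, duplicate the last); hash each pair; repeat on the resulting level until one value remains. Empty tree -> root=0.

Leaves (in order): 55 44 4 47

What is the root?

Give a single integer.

L0: [55, 44, 4, 47]
L1: h(55,44)=(55*31+44)%997=752 h(4,47)=(4*31+47)%997=171 -> [752, 171]
L2: h(752,171)=(752*31+171)%997=552 -> [552]

Answer: 552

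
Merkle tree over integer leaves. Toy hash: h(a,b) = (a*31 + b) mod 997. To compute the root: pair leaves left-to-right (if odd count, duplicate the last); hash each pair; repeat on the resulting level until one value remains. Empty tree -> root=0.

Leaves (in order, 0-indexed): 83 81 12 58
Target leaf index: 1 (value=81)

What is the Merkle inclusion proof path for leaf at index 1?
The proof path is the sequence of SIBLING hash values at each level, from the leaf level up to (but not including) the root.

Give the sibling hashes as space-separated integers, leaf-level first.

Answer: 83 430

Derivation:
L0 (leaves): [83, 81, 12, 58], target index=1
L1: h(83,81)=(83*31+81)%997=660 [pair 0] h(12,58)=(12*31+58)%997=430 [pair 1] -> [660, 430]
  Sibling for proof at L0: 83
L2: h(660,430)=(660*31+430)%997=950 [pair 0] -> [950]
  Sibling for proof at L1: 430
Root: 950
Proof path (sibling hashes from leaf to root): [83, 430]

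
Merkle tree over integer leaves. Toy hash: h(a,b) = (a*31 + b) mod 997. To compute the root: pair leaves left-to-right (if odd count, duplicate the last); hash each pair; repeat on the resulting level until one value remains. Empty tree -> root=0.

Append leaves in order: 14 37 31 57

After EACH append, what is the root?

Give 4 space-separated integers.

After append 14 (leaves=[14]):
  L0: [14]
  root=14
After append 37 (leaves=[14, 37]):
  L0: [14, 37]
  L1: h(14,37)=(14*31+37)%997=471 -> [471]
  root=471
After append 31 (leaves=[14, 37, 31]):
  L0: [14, 37, 31]
  L1: h(14,37)=(14*31+37)%997=471 h(31,31)=(31*31+31)%997=992 -> [471, 992]
  L2: h(471,992)=(471*31+992)%997=638 -> [638]
  root=638
After append 57 (leaves=[14, 37, 31, 57]):
  L0: [14, 37, 31, 57]
  L1: h(14,37)=(14*31+37)%997=471 h(31,57)=(31*31+57)%997=21 -> [471, 21]
  L2: h(471,21)=(471*31+21)%997=664 -> [664]
  root=664

Answer: 14 471 638 664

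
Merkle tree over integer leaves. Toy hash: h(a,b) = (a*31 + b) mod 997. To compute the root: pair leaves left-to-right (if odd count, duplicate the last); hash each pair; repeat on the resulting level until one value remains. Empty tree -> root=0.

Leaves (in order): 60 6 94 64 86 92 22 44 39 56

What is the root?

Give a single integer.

Answer: 989

Derivation:
L0: [60, 6, 94, 64, 86, 92, 22, 44, 39, 56]
L1: h(60,6)=(60*31+6)%997=869 h(94,64)=(94*31+64)%997=984 h(86,92)=(86*31+92)%997=764 h(22,44)=(22*31+44)%997=726 h(39,56)=(39*31+56)%997=268 -> [869, 984, 764, 726, 268]
L2: h(869,984)=(869*31+984)%997=7 h(764,726)=(764*31+726)%997=482 h(268,268)=(268*31+268)%997=600 -> [7, 482, 600]
L3: h(7,482)=(7*31+482)%997=699 h(600,600)=(600*31+600)%997=257 -> [699, 257]
L4: h(699,257)=(699*31+257)%997=989 -> [989]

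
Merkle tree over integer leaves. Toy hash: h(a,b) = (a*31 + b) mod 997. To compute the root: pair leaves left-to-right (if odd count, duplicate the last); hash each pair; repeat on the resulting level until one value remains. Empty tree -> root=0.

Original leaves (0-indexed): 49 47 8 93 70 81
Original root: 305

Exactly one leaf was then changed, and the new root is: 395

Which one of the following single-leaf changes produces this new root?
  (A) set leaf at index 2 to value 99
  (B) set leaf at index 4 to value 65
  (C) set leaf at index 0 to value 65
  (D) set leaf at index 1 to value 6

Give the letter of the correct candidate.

Answer: C

Derivation:
Original leaves: [49, 47, 8, 93, 70, 81]
Target new root: 395
Try each candidate change and compute the resulting root:
Candidate A: set leaf[2] = 99 -> leaves = [49, 47, 99, 93, 70, 81]
  L0: [49, 47, 99, 93, 70, 81]
  L1: h(49,47)=(49*31+47)%997=569 h(99,93)=(99*31+93)%997=171 h(70,81)=(70*31+81)%997=257 -> [569, 171, 257]
  L2: h(569,171)=(569*31+171)%997=861 h(257,257)=(257*31+257)%997=248 -> [861, 248]
  L3: h(861,248)=(861*31+248)%997=20 -> [20]
  root = 20 != target 395
Candidate B: set leaf[4] = 65 -> leaves = [49, 47, 8, 93, 65, 81]
  L0: [49, 47, 8, 93, 65, 81]
  L1: h(49,47)=(49*31+47)%997=569 h(8,93)=(8*31+93)%997=341 h(65,81)=(65*31+81)%997=102 -> [569, 341, 102]
  L2: h(569,341)=(569*31+341)%997=34 h(102,102)=(102*31+102)%997=273 -> [34, 273]
  L3: h(34,273)=(34*31+273)%997=330 -> [330]
  root = 330 != target 395
Candidate C: set leaf[0] = 65 -> leaves = [65, 47, 8, 93, 70, 81]
  L0: [65, 47, 8, 93, 70, 81]
  L1: h(65,47)=(65*31+47)%997=68 h(8,93)=(8*31+93)%997=341 h(70,81)=(70*31+81)%997=257 -> [68, 341, 257]
  L2: h(68,341)=(68*31+341)%997=455 h(257,257)=(257*31+257)%997=248 -> [455, 248]
  L3: h(455,248)=(455*31+248)%997=395 -> [395]
  root = 395 == target 395  ** MATCH **
Candidate D: set leaf[1] = 6 -> leaves = [49, 6, 8, 93, 70, 81]
  L0: [49, 6, 8, 93, 70, 81]
  L1: h(49,6)=(49*31+6)%997=528 h(8,93)=(8*31+93)%997=341 h(70,81)=(70*31+81)%997=257 -> [528, 341, 257]
  L2: h(528,341)=(528*31+341)%997=757 h(257,257)=(257*31+257)%997=248 -> [757, 248]
  L3: h(757,248)=(757*31+248)%997=784 -> [784]
  root = 784 != target 395
Candidate C produces the target root.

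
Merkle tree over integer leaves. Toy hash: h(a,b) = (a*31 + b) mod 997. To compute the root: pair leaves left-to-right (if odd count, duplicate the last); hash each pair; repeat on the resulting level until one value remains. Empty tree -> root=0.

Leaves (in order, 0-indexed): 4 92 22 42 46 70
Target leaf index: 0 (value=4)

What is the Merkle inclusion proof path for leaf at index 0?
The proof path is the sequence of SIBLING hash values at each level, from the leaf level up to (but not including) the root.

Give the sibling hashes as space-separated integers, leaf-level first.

Answer: 92 724 16

Derivation:
L0 (leaves): [4, 92, 22, 42, 46, 70], target index=0
L1: h(4,92)=(4*31+92)%997=216 [pair 0] h(22,42)=(22*31+42)%997=724 [pair 1] h(46,70)=(46*31+70)%997=499 [pair 2] -> [216, 724, 499]
  Sibling for proof at L0: 92
L2: h(216,724)=(216*31+724)%997=441 [pair 0] h(499,499)=(499*31+499)%997=16 [pair 1] -> [441, 16]
  Sibling for proof at L1: 724
L3: h(441,16)=(441*31+16)%997=726 [pair 0] -> [726]
  Sibling for proof at L2: 16
Root: 726
Proof path (sibling hashes from leaf to root): [92, 724, 16]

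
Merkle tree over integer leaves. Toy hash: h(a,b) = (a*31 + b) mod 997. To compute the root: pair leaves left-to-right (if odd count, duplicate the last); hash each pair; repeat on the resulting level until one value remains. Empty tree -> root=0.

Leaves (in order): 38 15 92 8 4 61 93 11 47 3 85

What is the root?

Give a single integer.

Answer: 618

Derivation:
L0: [38, 15, 92, 8, 4, 61, 93, 11, 47, 3, 85]
L1: h(38,15)=(38*31+15)%997=196 h(92,8)=(92*31+8)%997=866 h(4,61)=(4*31+61)%997=185 h(93,11)=(93*31+11)%997=900 h(47,3)=(47*31+3)%997=463 h(85,85)=(85*31+85)%997=726 -> [196, 866, 185, 900, 463, 726]
L2: h(196,866)=(196*31+866)%997=960 h(185,900)=(185*31+900)%997=653 h(463,726)=(463*31+726)%997=124 -> [960, 653, 124]
L3: h(960,653)=(960*31+653)%997=503 h(124,124)=(124*31+124)%997=977 -> [503, 977]
L4: h(503,977)=(503*31+977)%997=618 -> [618]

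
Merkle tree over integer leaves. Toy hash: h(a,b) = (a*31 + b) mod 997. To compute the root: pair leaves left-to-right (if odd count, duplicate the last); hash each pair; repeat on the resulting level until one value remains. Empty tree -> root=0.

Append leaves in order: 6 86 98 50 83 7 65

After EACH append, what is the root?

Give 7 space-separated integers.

After append 6 (leaves=[6]):
  L0: [6]
  root=6
After append 86 (leaves=[6, 86]):
  L0: [6, 86]
  L1: h(6,86)=(6*31+86)%997=272 -> [272]
  root=272
After append 98 (leaves=[6, 86, 98]):
  L0: [6, 86, 98]
  L1: h(6,86)=(6*31+86)%997=272 h(98,98)=(98*31+98)%997=145 -> [272, 145]
  L2: h(272,145)=(272*31+145)%997=601 -> [601]
  root=601
After append 50 (leaves=[6, 86, 98, 50]):
  L0: [6, 86, 98, 50]
  L1: h(6,86)=(6*31+86)%997=272 h(98,50)=(98*31+50)%997=97 -> [272, 97]
  L2: h(272,97)=(272*31+97)%997=553 -> [553]
  root=553
After append 83 (leaves=[6, 86, 98, 50, 83]):
  L0: [6, 86, 98, 50, 83]
  L1: h(6,86)=(6*31+86)%997=272 h(98,50)=(98*31+50)%997=97 h(83,83)=(83*31+83)%997=662 -> [272, 97, 662]
  L2: h(272,97)=(272*31+97)%997=553 h(662,662)=(662*31+662)%997=247 -> [553, 247]
  L3: h(553,247)=(553*31+247)%997=441 -> [441]
  root=441
After append 7 (leaves=[6, 86, 98, 50, 83, 7]):
  L0: [6, 86, 98, 50, 83, 7]
  L1: h(6,86)=(6*31+86)%997=272 h(98,50)=(98*31+50)%997=97 h(83,7)=(83*31+7)%997=586 -> [272, 97, 586]
  L2: h(272,97)=(272*31+97)%997=553 h(586,586)=(586*31+586)%997=806 -> [553, 806]
  L3: h(553,806)=(553*31+806)%997=3 -> [3]
  root=3
After append 65 (leaves=[6, 86, 98, 50, 83, 7, 65]):
  L0: [6, 86, 98, 50, 83, 7, 65]
  L1: h(6,86)=(6*31+86)%997=272 h(98,50)=(98*31+50)%997=97 h(83,7)=(83*31+7)%997=586 h(65,65)=(65*31+65)%997=86 -> [272, 97, 586, 86]
  L2: h(272,97)=(272*31+97)%997=553 h(586,86)=(586*31+86)%997=306 -> [553, 306]
  L3: h(553,306)=(553*31+306)%997=500 -> [500]
  root=500

Answer: 6 272 601 553 441 3 500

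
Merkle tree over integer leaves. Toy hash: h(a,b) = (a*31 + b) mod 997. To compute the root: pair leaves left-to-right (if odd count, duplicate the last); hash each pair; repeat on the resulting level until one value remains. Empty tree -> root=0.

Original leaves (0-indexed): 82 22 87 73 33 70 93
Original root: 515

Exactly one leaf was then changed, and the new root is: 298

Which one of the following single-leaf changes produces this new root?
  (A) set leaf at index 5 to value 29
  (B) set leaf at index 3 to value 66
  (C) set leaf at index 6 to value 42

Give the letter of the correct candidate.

Original leaves: [82, 22, 87, 73, 33, 70, 93]
Target new root: 298
Try each candidate change and compute the resulting root:
Candidate A: set leaf[5] = 29 -> leaves = [82, 22, 87, 73, 33, 29, 93]
  L0: [82, 22, 87, 73, 33, 29, 93]
  L1: h(82,22)=(82*31+22)%997=570 h(87,73)=(87*31+73)%997=776 h(33,29)=(33*31+29)%997=55 h(93,93)=(93*31+93)%997=982 -> [570, 776, 55, 982]
  L2: h(570,776)=(570*31+776)%997=500 h(55,982)=(55*31+982)%997=693 -> [500, 693]
  L3: h(500,693)=(500*31+693)%997=241 -> [241]
  root = 241 != target 298
Candidate B: set leaf[3] = 66 -> leaves = [82, 22, 87, 66, 33, 70, 93]
  L0: [82, 22, 87, 66, 33, 70, 93]
  L1: h(82,22)=(82*31+22)%997=570 h(87,66)=(87*31+66)%997=769 h(33,70)=(33*31+70)%997=96 h(93,93)=(93*31+93)%997=982 -> [570, 769, 96, 982]
  L2: h(570,769)=(570*31+769)%997=493 h(96,982)=(96*31+982)%997=967 -> [493, 967]
  L3: h(493,967)=(493*31+967)%997=298 -> [298]
  root = 298 == target 298  ** MATCH **
Candidate C: set leaf[6] = 42 -> leaves = [82, 22, 87, 73, 33, 70, 42]
  L0: [82, 22, 87, 73, 33, 70, 42]
  L1: h(82,22)=(82*31+22)%997=570 h(87,73)=(87*31+73)%997=776 h(33,70)=(33*31+70)%997=96 h(42,42)=(42*31+42)%997=347 -> [570, 776, 96, 347]
  L2: h(570,776)=(570*31+776)%997=500 h(96,347)=(96*31+347)%997=332 -> [500, 332]
  L3: h(500,332)=(500*31+332)%997=877 -> [877]
  root = 877 != target 298
Candidate B produces the target root.

Answer: B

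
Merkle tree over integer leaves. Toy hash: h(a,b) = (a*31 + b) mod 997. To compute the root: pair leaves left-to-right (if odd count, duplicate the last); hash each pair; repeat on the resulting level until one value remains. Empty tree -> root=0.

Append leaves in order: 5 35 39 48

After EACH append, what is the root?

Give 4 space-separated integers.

After append 5 (leaves=[5]):
  L0: [5]
  root=5
After append 35 (leaves=[5, 35]):
  L0: [5, 35]
  L1: h(5,35)=(5*31+35)%997=190 -> [190]
  root=190
After append 39 (leaves=[5, 35, 39]):
  L0: [5, 35, 39]
  L1: h(5,35)=(5*31+35)%997=190 h(39,39)=(39*31+39)%997=251 -> [190, 251]
  L2: h(190,251)=(190*31+251)%997=159 -> [159]
  root=159
After append 48 (leaves=[5, 35, 39, 48]):
  L0: [5, 35, 39, 48]
  L1: h(5,35)=(5*31+35)%997=190 h(39,48)=(39*31+48)%997=260 -> [190, 260]
  L2: h(190,260)=(190*31+260)%997=168 -> [168]
  root=168

Answer: 5 190 159 168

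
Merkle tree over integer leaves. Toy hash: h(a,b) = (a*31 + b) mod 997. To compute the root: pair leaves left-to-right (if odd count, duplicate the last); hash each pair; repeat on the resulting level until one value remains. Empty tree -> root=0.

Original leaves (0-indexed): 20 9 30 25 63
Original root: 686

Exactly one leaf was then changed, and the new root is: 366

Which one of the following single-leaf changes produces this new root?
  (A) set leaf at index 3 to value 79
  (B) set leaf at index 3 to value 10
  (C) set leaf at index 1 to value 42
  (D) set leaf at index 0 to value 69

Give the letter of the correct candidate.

Original leaves: [20, 9, 30, 25, 63]
Target new root: 366
Try each candidate change and compute the resulting root:
Candidate A: set leaf[3] = 79 -> leaves = [20, 9, 30, 79, 63]
  L0: [20, 9, 30, 79, 63]
  L1: h(20,9)=(20*31+9)%997=629 h(30,79)=(30*31+79)%997=12 h(63,63)=(63*31+63)%997=22 -> [629, 12, 22]
  L2: h(629,12)=(629*31+12)%997=568 h(22,22)=(22*31+22)%997=704 -> [568, 704]
  L3: h(568,704)=(568*31+704)%997=366 -> [366]
  root = 366 == target 366  ** MATCH **
Candidate B: set leaf[3] = 10 -> leaves = [20, 9, 30, 10, 63]
  L0: [20, 9, 30, 10, 63]
  L1: h(20,9)=(20*31+9)%997=629 h(30,10)=(30*31+10)%997=940 h(63,63)=(63*31+63)%997=22 -> [629, 940, 22]
  L2: h(629,940)=(629*31+940)%997=499 h(22,22)=(22*31+22)%997=704 -> [499, 704]
  L3: h(499,704)=(499*31+704)%997=221 -> [221]
  root = 221 != target 366
Candidate C: set leaf[1] = 42 -> leaves = [20, 42, 30, 25, 63]
  L0: [20, 42, 30, 25, 63]
  L1: h(20,42)=(20*31+42)%997=662 h(30,25)=(30*31+25)%997=955 h(63,63)=(63*31+63)%997=22 -> [662, 955, 22]
  L2: h(662,955)=(662*31+955)%997=540 h(22,22)=(22*31+22)%997=704 -> [540, 704]
  L3: h(540,704)=(540*31+704)%997=495 -> [495]
  root = 495 != target 366
Candidate D: set leaf[0] = 69 -> leaves = [69, 9, 30, 25, 63]
  L0: [69, 9, 30, 25, 63]
  L1: h(69,9)=(69*31+9)%997=154 h(30,25)=(30*31+25)%997=955 h(63,63)=(63*31+63)%997=22 -> [154, 955, 22]
  L2: h(154,955)=(154*31+955)%997=744 h(22,22)=(22*31+22)%997=704 -> [744, 704]
  L3: h(744,704)=(744*31+704)%997=837 -> [837]
  root = 837 != target 366
Candidate A produces the target root.

Answer: A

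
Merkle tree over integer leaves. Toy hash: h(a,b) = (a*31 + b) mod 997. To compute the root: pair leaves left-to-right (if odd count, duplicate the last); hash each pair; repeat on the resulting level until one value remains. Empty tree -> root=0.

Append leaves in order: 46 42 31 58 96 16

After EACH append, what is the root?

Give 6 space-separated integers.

Answer: 46 471 638 665 276 707

Derivation:
After append 46 (leaves=[46]):
  L0: [46]
  root=46
After append 42 (leaves=[46, 42]):
  L0: [46, 42]
  L1: h(46,42)=(46*31+42)%997=471 -> [471]
  root=471
After append 31 (leaves=[46, 42, 31]):
  L0: [46, 42, 31]
  L1: h(46,42)=(46*31+42)%997=471 h(31,31)=(31*31+31)%997=992 -> [471, 992]
  L2: h(471,992)=(471*31+992)%997=638 -> [638]
  root=638
After append 58 (leaves=[46, 42, 31, 58]):
  L0: [46, 42, 31, 58]
  L1: h(46,42)=(46*31+42)%997=471 h(31,58)=(31*31+58)%997=22 -> [471, 22]
  L2: h(471,22)=(471*31+22)%997=665 -> [665]
  root=665
After append 96 (leaves=[46, 42, 31, 58, 96]):
  L0: [46, 42, 31, 58, 96]
  L1: h(46,42)=(46*31+42)%997=471 h(31,58)=(31*31+58)%997=22 h(96,96)=(96*31+96)%997=81 -> [471, 22, 81]
  L2: h(471,22)=(471*31+22)%997=665 h(81,81)=(81*31+81)%997=598 -> [665, 598]
  L3: h(665,598)=(665*31+598)%997=276 -> [276]
  root=276
After append 16 (leaves=[46, 42, 31, 58, 96, 16]):
  L0: [46, 42, 31, 58, 96, 16]
  L1: h(46,42)=(46*31+42)%997=471 h(31,58)=(31*31+58)%997=22 h(96,16)=(96*31+16)%997=1 -> [471, 22, 1]
  L2: h(471,22)=(471*31+22)%997=665 h(1,1)=(1*31+1)%997=32 -> [665, 32]
  L3: h(665,32)=(665*31+32)%997=707 -> [707]
  root=707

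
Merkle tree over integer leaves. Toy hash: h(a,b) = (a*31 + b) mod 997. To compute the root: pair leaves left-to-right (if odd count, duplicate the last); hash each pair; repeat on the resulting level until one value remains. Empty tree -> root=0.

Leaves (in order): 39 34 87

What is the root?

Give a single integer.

L0: [39, 34, 87]
L1: h(39,34)=(39*31+34)%997=246 h(87,87)=(87*31+87)%997=790 -> [246, 790]
L2: h(246,790)=(246*31+790)%997=440 -> [440]

Answer: 440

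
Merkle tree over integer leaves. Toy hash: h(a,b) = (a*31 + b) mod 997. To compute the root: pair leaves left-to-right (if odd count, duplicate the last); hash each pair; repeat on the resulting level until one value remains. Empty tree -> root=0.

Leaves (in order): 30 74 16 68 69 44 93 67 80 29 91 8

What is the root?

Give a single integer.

Answer: 915

Derivation:
L0: [30, 74, 16, 68, 69, 44, 93, 67, 80, 29, 91, 8]
L1: h(30,74)=(30*31+74)%997=7 h(16,68)=(16*31+68)%997=564 h(69,44)=(69*31+44)%997=189 h(93,67)=(93*31+67)%997=956 h(80,29)=(80*31+29)%997=515 h(91,8)=(91*31+8)%997=835 -> [7, 564, 189, 956, 515, 835]
L2: h(7,564)=(7*31+564)%997=781 h(189,956)=(189*31+956)%997=833 h(515,835)=(515*31+835)%997=848 -> [781, 833, 848]
L3: h(781,833)=(781*31+833)%997=119 h(848,848)=(848*31+848)%997=217 -> [119, 217]
L4: h(119,217)=(119*31+217)%997=915 -> [915]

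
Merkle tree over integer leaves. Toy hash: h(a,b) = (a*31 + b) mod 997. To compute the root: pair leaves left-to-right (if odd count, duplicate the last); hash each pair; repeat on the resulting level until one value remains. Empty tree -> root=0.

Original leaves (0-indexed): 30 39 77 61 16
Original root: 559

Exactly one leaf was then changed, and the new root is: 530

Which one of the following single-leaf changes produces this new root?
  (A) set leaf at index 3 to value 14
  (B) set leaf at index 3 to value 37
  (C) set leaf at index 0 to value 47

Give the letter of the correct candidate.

Original leaves: [30, 39, 77, 61, 16]
Target new root: 530
Try each candidate change and compute the resulting root:
Candidate A: set leaf[3] = 14 -> leaves = [30, 39, 77, 14, 16]
  L0: [30, 39, 77, 14, 16]
  L1: h(30,39)=(30*31+39)%997=969 h(77,14)=(77*31+14)%997=407 h(16,16)=(16*31+16)%997=512 -> [969, 407, 512]
  L2: h(969,407)=(969*31+407)%997=536 h(512,512)=(512*31+512)%997=432 -> [536, 432]
  L3: h(536,432)=(536*31+432)%997=99 -> [99]
  root = 99 != target 530
Candidate B: set leaf[3] = 37 -> leaves = [30, 39, 77, 37, 16]
  L0: [30, 39, 77, 37, 16]
  L1: h(30,39)=(30*31+39)%997=969 h(77,37)=(77*31+37)%997=430 h(16,16)=(16*31+16)%997=512 -> [969, 430, 512]
  L2: h(969,430)=(969*31+430)%997=559 h(512,512)=(512*31+512)%997=432 -> [559, 432]
  L3: h(559,432)=(559*31+432)%997=812 -> [812]
  root = 812 != target 530
Candidate C: set leaf[0] = 47 -> leaves = [47, 39, 77, 61, 16]
  L0: [47, 39, 77, 61, 16]
  L1: h(47,39)=(47*31+39)%997=499 h(77,61)=(77*31+61)%997=454 h(16,16)=(16*31+16)%997=512 -> [499, 454, 512]
  L2: h(499,454)=(499*31+454)%997=968 h(512,512)=(512*31+512)%997=432 -> [968, 432]
  L3: h(968,432)=(968*31+432)%997=530 -> [530]
  root = 530 == target 530  ** MATCH **
Candidate C produces the target root.

Answer: C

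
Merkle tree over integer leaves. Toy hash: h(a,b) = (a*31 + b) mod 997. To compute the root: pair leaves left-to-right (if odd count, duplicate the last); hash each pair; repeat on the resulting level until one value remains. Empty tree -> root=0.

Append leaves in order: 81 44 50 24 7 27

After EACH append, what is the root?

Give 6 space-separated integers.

Answer: 81 561 48 22 871 514

Derivation:
After append 81 (leaves=[81]):
  L0: [81]
  root=81
After append 44 (leaves=[81, 44]):
  L0: [81, 44]
  L1: h(81,44)=(81*31+44)%997=561 -> [561]
  root=561
After append 50 (leaves=[81, 44, 50]):
  L0: [81, 44, 50]
  L1: h(81,44)=(81*31+44)%997=561 h(50,50)=(50*31+50)%997=603 -> [561, 603]
  L2: h(561,603)=(561*31+603)%997=48 -> [48]
  root=48
After append 24 (leaves=[81, 44, 50, 24]):
  L0: [81, 44, 50, 24]
  L1: h(81,44)=(81*31+44)%997=561 h(50,24)=(50*31+24)%997=577 -> [561, 577]
  L2: h(561,577)=(561*31+577)%997=22 -> [22]
  root=22
After append 7 (leaves=[81, 44, 50, 24, 7]):
  L0: [81, 44, 50, 24, 7]
  L1: h(81,44)=(81*31+44)%997=561 h(50,24)=(50*31+24)%997=577 h(7,7)=(7*31+7)%997=224 -> [561, 577, 224]
  L2: h(561,577)=(561*31+577)%997=22 h(224,224)=(224*31+224)%997=189 -> [22, 189]
  L3: h(22,189)=(22*31+189)%997=871 -> [871]
  root=871
After append 27 (leaves=[81, 44, 50, 24, 7, 27]):
  L0: [81, 44, 50, 24, 7, 27]
  L1: h(81,44)=(81*31+44)%997=561 h(50,24)=(50*31+24)%997=577 h(7,27)=(7*31+27)%997=244 -> [561, 577, 244]
  L2: h(561,577)=(561*31+577)%997=22 h(244,244)=(244*31+244)%997=829 -> [22, 829]
  L3: h(22,829)=(22*31+829)%997=514 -> [514]
  root=514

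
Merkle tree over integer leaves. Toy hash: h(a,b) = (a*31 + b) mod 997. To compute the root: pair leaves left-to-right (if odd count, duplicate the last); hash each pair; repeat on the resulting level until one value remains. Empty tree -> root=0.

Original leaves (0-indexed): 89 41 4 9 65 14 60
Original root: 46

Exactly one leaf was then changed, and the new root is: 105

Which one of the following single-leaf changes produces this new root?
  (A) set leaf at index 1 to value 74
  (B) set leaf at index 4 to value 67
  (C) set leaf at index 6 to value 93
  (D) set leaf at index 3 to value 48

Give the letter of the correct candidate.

Original leaves: [89, 41, 4, 9, 65, 14, 60]
Target new root: 105
Try each candidate change and compute the resulting root:
Candidate A: set leaf[1] = 74 -> leaves = [89, 74, 4, 9, 65, 14, 60]
  L0: [89, 74, 4, 9, 65, 14, 60]
  L1: h(89,74)=(89*31+74)%997=839 h(4,9)=(4*31+9)%997=133 h(65,14)=(65*31+14)%997=35 h(60,60)=(60*31+60)%997=923 -> [839, 133, 35, 923]
  L2: h(839,133)=(839*31+133)%997=220 h(35,923)=(35*31+923)%997=14 -> [220, 14]
  L3: h(220,14)=(220*31+14)%997=852 -> [852]
  root = 852 != target 105
Candidate B: set leaf[4] = 67 -> leaves = [89, 41, 4, 9, 67, 14, 60]
  L0: [89, 41, 4, 9, 67, 14, 60]
  L1: h(89,41)=(89*31+41)%997=806 h(4,9)=(4*31+9)%997=133 h(67,14)=(67*31+14)%997=97 h(60,60)=(60*31+60)%997=923 -> [806, 133, 97, 923]
  L2: h(806,133)=(806*31+133)%997=194 h(97,923)=(97*31+923)%997=939 -> [194, 939]
  L3: h(194,939)=(194*31+939)%997=971 -> [971]
  root = 971 != target 105
Candidate C: set leaf[6] = 93 -> leaves = [89, 41, 4, 9, 65, 14, 93]
  L0: [89, 41, 4, 9, 65, 14, 93]
  L1: h(89,41)=(89*31+41)%997=806 h(4,9)=(4*31+9)%997=133 h(65,14)=(65*31+14)%997=35 h(93,93)=(93*31+93)%997=982 -> [806, 133, 35, 982]
  L2: h(806,133)=(806*31+133)%997=194 h(35,982)=(35*31+982)%997=73 -> [194, 73]
  L3: h(194,73)=(194*31+73)%997=105 -> [105]
  root = 105 == target 105  ** MATCH **
Candidate D: set leaf[3] = 48 -> leaves = [89, 41, 4, 48, 65, 14, 60]
  L0: [89, 41, 4, 48, 65, 14, 60]
  L1: h(89,41)=(89*31+41)%997=806 h(4,48)=(4*31+48)%997=172 h(65,14)=(65*31+14)%997=35 h(60,60)=(60*31+60)%997=923 -> [806, 172, 35, 923]
  L2: h(806,172)=(806*31+172)%997=233 h(35,923)=(35*31+923)%997=14 -> [233, 14]
  L3: h(233,14)=(233*31+14)%997=258 -> [258]
  root = 258 != target 105
Candidate C produces the target root.

Answer: C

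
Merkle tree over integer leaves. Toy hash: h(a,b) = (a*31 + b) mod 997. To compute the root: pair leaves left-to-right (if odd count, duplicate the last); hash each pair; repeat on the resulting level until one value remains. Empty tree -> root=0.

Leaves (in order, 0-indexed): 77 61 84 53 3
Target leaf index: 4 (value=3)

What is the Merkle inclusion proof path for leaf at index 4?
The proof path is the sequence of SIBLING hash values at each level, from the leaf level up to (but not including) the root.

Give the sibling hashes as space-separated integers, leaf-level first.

L0 (leaves): [77, 61, 84, 53, 3], target index=4
L1: h(77,61)=(77*31+61)%997=454 [pair 0] h(84,53)=(84*31+53)%997=663 [pair 1] h(3,3)=(3*31+3)%997=96 [pair 2] -> [454, 663, 96]
  Sibling for proof at L0: 3
L2: h(454,663)=(454*31+663)%997=779 [pair 0] h(96,96)=(96*31+96)%997=81 [pair 1] -> [779, 81]
  Sibling for proof at L1: 96
L3: h(779,81)=(779*31+81)%997=302 [pair 0] -> [302]
  Sibling for proof at L2: 779
Root: 302
Proof path (sibling hashes from leaf to root): [3, 96, 779]

Answer: 3 96 779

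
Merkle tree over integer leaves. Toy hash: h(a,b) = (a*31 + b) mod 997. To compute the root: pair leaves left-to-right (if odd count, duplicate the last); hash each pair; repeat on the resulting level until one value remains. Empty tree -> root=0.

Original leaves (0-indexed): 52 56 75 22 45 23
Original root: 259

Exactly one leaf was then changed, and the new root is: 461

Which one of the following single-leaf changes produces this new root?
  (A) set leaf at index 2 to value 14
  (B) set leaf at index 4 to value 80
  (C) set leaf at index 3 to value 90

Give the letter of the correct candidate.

Original leaves: [52, 56, 75, 22, 45, 23]
Target new root: 461
Try each candidate change and compute the resulting root:
Candidate A: set leaf[2] = 14 -> leaves = [52, 56, 14, 22, 45, 23]
  L0: [52, 56, 14, 22, 45, 23]
  L1: h(52,56)=(52*31+56)%997=671 h(14,22)=(14*31+22)%997=456 h(45,23)=(45*31+23)%997=421 -> [671, 456, 421]
  L2: h(671,456)=(671*31+456)%997=320 h(421,421)=(421*31+421)%997=511 -> [320, 511]
  L3: h(320,511)=(320*31+511)%997=461 -> [461]
  root = 461 == target 461  ** MATCH **
Candidate B: set leaf[4] = 80 -> leaves = [52, 56, 75, 22, 80, 23]
  L0: [52, 56, 75, 22, 80, 23]
  L1: h(52,56)=(52*31+56)%997=671 h(75,22)=(75*31+22)%997=353 h(80,23)=(80*31+23)%997=509 -> [671, 353, 509]
  L2: h(671,353)=(671*31+353)%997=217 h(509,509)=(509*31+509)%997=336 -> [217, 336]
  L3: h(217,336)=(217*31+336)%997=84 -> [84]
  root = 84 != target 461
Candidate C: set leaf[3] = 90 -> leaves = [52, 56, 75, 90, 45, 23]
  L0: [52, 56, 75, 90, 45, 23]
  L1: h(52,56)=(52*31+56)%997=671 h(75,90)=(75*31+90)%997=421 h(45,23)=(45*31+23)%997=421 -> [671, 421, 421]
  L2: h(671,421)=(671*31+421)%997=285 h(421,421)=(421*31+421)%997=511 -> [285, 511]
  L3: h(285,511)=(285*31+511)%997=373 -> [373]
  root = 373 != target 461
Candidate A produces the target root.

Answer: A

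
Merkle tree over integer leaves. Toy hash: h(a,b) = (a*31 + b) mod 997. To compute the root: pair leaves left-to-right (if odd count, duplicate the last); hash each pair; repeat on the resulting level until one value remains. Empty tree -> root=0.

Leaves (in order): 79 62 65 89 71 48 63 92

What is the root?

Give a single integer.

L0: [79, 62, 65, 89, 71, 48, 63, 92]
L1: h(79,62)=(79*31+62)%997=517 h(65,89)=(65*31+89)%997=110 h(71,48)=(71*31+48)%997=255 h(63,92)=(63*31+92)%997=51 -> [517, 110, 255, 51]
L2: h(517,110)=(517*31+110)%997=185 h(255,51)=(255*31+51)%997=977 -> [185, 977]
L3: h(185,977)=(185*31+977)%997=730 -> [730]

Answer: 730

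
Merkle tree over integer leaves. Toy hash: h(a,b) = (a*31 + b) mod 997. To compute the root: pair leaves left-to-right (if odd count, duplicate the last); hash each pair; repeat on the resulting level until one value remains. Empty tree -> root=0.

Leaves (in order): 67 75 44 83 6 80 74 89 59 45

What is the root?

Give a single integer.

L0: [67, 75, 44, 83, 6, 80, 74, 89, 59, 45]
L1: h(67,75)=(67*31+75)%997=158 h(44,83)=(44*31+83)%997=450 h(6,80)=(6*31+80)%997=266 h(74,89)=(74*31+89)%997=389 h(59,45)=(59*31+45)%997=877 -> [158, 450, 266, 389, 877]
L2: h(158,450)=(158*31+450)%997=363 h(266,389)=(266*31+389)%997=659 h(877,877)=(877*31+877)%997=148 -> [363, 659, 148]
L3: h(363,659)=(363*31+659)%997=945 h(148,148)=(148*31+148)%997=748 -> [945, 748]
L4: h(945,748)=(945*31+748)%997=133 -> [133]

Answer: 133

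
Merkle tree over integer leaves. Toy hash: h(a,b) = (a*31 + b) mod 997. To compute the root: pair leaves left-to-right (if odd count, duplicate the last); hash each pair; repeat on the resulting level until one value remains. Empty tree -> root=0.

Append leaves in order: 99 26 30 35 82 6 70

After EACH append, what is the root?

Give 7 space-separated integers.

Answer: 99 104 196 201 469 31 720

Derivation:
After append 99 (leaves=[99]):
  L0: [99]
  root=99
After append 26 (leaves=[99, 26]):
  L0: [99, 26]
  L1: h(99,26)=(99*31+26)%997=104 -> [104]
  root=104
After append 30 (leaves=[99, 26, 30]):
  L0: [99, 26, 30]
  L1: h(99,26)=(99*31+26)%997=104 h(30,30)=(30*31+30)%997=960 -> [104, 960]
  L2: h(104,960)=(104*31+960)%997=196 -> [196]
  root=196
After append 35 (leaves=[99, 26, 30, 35]):
  L0: [99, 26, 30, 35]
  L1: h(99,26)=(99*31+26)%997=104 h(30,35)=(30*31+35)%997=965 -> [104, 965]
  L2: h(104,965)=(104*31+965)%997=201 -> [201]
  root=201
After append 82 (leaves=[99, 26, 30, 35, 82]):
  L0: [99, 26, 30, 35, 82]
  L1: h(99,26)=(99*31+26)%997=104 h(30,35)=(30*31+35)%997=965 h(82,82)=(82*31+82)%997=630 -> [104, 965, 630]
  L2: h(104,965)=(104*31+965)%997=201 h(630,630)=(630*31+630)%997=220 -> [201, 220]
  L3: h(201,220)=(201*31+220)%997=469 -> [469]
  root=469
After append 6 (leaves=[99, 26, 30, 35, 82, 6]):
  L0: [99, 26, 30, 35, 82, 6]
  L1: h(99,26)=(99*31+26)%997=104 h(30,35)=(30*31+35)%997=965 h(82,6)=(82*31+6)%997=554 -> [104, 965, 554]
  L2: h(104,965)=(104*31+965)%997=201 h(554,554)=(554*31+554)%997=779 -> [201, 779]
  L3: h(201,779)=(201*31+779)%997=31 -> [31]
  root=31
After append 70 (leaves=[99, 26, 30, 35, 82, 6, 70]):
  L0: [99, 26, 30, 35, 82, 6, 70]
  L1: h(99,26)=(99*31+26)%997=104 h(30,35)=(30*31+35)%997=965 h(82,6)=(82*31+6)%997=554 h(70,70)=(70*31+70)%997=246 -> [104, 965, 554, 246]
  L2: h(104,965)=(104*31+965)%997=201 h(554,246)=(554*31+246)%997=471 -> [201, 471]
  L3: h(201,471)=(201*31+471)%997=720 -> [720]
  root=720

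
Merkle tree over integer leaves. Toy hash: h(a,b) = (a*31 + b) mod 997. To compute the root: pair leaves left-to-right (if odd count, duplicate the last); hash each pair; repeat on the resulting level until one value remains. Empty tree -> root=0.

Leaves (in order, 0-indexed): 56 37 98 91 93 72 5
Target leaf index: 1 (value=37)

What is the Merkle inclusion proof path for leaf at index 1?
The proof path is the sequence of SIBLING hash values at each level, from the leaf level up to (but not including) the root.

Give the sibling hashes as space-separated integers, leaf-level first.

L0 (leaves): [56, 37, 98, 91, 93, 72, 5], target index=1
L1: h(56,37)=(56*31+37)%997=776 [pair 0] h(98,91)=(98*31+91)%997=138 [pair 1] h(93,72)=(93*31+72)%997=961 [pair 2] h(5,5)=(5*31+5)%997=160 [pair 3] -> [776, 138, 961, 160]
  Sibling for proof at L0: 56
L2: h(776,138)=(776*31+138)%997=266 [pair 0] h(961,160)=(961*31+160)%997=41 [pair 1] -> [266, 41]
  Sibling for proof at L1: 138
L3: h(266,41)=(266*31+41)%997=311 [pair 0] -> [311]
  Sibling for proof at L2: 41
Root: 311
Proof path (sibling hashes from leaf to root): [56, 138, 41]

Answer: 56 138 41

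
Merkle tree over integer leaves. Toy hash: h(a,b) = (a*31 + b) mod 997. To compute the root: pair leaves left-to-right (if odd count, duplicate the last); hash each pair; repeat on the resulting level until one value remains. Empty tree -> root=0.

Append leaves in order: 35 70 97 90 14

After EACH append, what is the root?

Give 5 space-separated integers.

After append 35 (leaves=[35]):
  L0: [35]
  root=35
After append 70 (leaves=[35, 70]):
  L0: [35, 70]
  L1: h(35,70)=(35*31+70)%997=158 -> [158]
  root=158
After append 97 (leaves=[35, 70, 97]):
  L0: [35, 70, 97]
  L1: h(35,70)=(35*31+70)%997=158 h(97,97)=(97*31+97)%997=113 -> [158, 113]
  L2: h(158,113)=(158*31+113)%997=26 -> [26]
  root=26
After append 90 (leaves=[35, 70, 97, 90]):
  L0: [35, 70, 97, 90]
  L1: h(35,70)=(35*31+70)%997=158 h(97,90)=(97*31+90)%997=106 -> [158, 106]
  L2: h(158,106)=(158*31+106)%997=19 -> [19]
  root=19
After append 14 (leaves=[35, 70, 97, 90, 14]):
  L0: [35, 70, 97, 90, 14]
  L1: h(35,70)=(35*31+70)%997=158 h(97,90)=(97*31+90)%997=106 h(14,14)=(14*31+14)%997=448 -> [158, 106, 448]
  L2: h(158,106)=(158*31+106)%997=19 h(448,448)=(448*31+448)%997=378 -> [19, 378]
  L3: h(19,378)=(19*31+378)%997=967 -> [967]
  root=967

Answer: 35 158 26 19 967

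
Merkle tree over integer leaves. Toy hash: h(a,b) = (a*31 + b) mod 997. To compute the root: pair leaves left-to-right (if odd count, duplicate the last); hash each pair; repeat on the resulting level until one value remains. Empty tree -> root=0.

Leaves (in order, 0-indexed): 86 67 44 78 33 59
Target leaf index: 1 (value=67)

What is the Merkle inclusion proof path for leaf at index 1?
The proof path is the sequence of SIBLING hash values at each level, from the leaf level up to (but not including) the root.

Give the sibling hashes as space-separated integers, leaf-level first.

Answer: 86 445 726

Derivation:
L0 (leaves): [86, 67, 44, 78, 33, 59], target index=1
L1: h(86,67)=(86*31+67)%997=739 [pair 0] h(44,78)=(44*31+78)%997=445 [pair 1] h(33,59)=(33*31+59)%997=85 [pair 2] -> [739, 445, 85]
  Sibling for proof at L0: 86
L2: h(739,445)=(739*31+445)%997=423 [pair 0] h(85,85)=(85*31+85)%997=726 [pair 1] -> [423, 726]
  Sibling for proof at L1: 445
L3: h(423,726)=(423*31+726)%997=878 [pair 0] -> [878]
  Sibling for proof at L2: 726
Root: 878
Proof path (sibling hashes from leaf to root): [86, 445, 726]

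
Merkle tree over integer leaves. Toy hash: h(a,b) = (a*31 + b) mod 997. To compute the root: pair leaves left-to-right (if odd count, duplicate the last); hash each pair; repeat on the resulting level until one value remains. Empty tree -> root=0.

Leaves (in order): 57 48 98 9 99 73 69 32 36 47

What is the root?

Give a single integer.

Answer: 887

Derivation:
L0: [57, 48, 98, 9, 99, 73, 69, 32, 36, 47]
L1: h(57,48)=(57*31+48)%997=818 h(98,9)=(98*31+9)%997=56 h(99,73)=(99*31+73)%997=151 h(69,32)=(69*31+32)%997=177 h(36,47)=(36*31+47)%997=166 -> [818, 56, 151, 177, 166]
L2: h(818,56)=(818*31+56)%997=489 h(151,177)=(151*31+177)%997=870 h(166,166)=(166*31+166)%997=327 -> [489, 870, 327]
L3: h(489,870)=(489*31+870)%997=77 h(327,327)=(327*31+327)%997=494 -> [77, 494]
L4: h(77,494)=(77*31+494)%997=887 -> [887]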